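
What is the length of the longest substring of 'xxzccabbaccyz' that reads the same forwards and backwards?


Scanning 'xxzccabbaccyz' for palindromic substrings.
Substring at positions 3-10: 'ccabbacc'.
Check: reverse('ccabbacc') = 'ccabbacc' -> palindrome confirmed.
Neighbouring characters ('z' / 'y') break symmetry, so it cannot extend further.
No longer palindromic substring exists; longest length = 8

8


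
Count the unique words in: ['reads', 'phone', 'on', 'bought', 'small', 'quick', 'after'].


Listing all tokens and tracking unique types:
  Token 1: 'reads' -> NEW (unique so far: 1)
  Token 2: 'phone' -> NEW (unique so far: 2)
  Token 3: 'on' -> NEW (unique so far: 3)
  Token 4: 'bought' -> NEW (unique so far: 4)
  Token 5: 'small' -> NEW (unique so far: 5)
  Token 6: 'quick' -> NEW (unique so far: 6)
  Token 7: 'after' -> NEW (unique so far: 7)
Unique types: ('after', 'bought', 'on', 'phone', 'quick', 'reads', 'small')
Vocabulary size: 7

7


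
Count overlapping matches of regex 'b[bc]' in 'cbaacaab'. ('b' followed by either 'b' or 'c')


Pattern: b[bc] means 'b' followed by either 'b' or 'c'.
Scanning 'cbaacaab' position-by-position:
  Pos 0: window 'cb' -> no
  Pos 1: window 'ba' -> no
  Pos 2: window 'aa' -> no
  Pos 3: window 'ac' -> no
  Pos 4: window 'ca' -> no
  Pos 5: window 'aa' -> no
  Pos 6: window 'ab' -> no
  Pos 7: window 'b' -> no
Total matches: 0

0


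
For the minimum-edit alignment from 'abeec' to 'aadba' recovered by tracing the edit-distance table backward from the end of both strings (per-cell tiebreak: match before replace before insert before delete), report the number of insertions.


Edit distance = 4. Backtracking from cell (5, 5) with preference match > replace > insert > delete,
then listing the resulting alignment 'abeec' -> 'aadba' left to right:
  Step 1: keep 'a'
  Step 2: replace b->a
  Step 3: replace e->d
  Step 4: replace e->b
  Step 5: replace c->a
Total insertions: 0

0


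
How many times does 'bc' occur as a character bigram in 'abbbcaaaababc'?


Scanning 'abbbcaaaababc' for bigram 'bc':
  Position 0: 'ab' -> no
  Position 1: 'bb' -> no
  Position 2: 'bb' -> no
  Position 3: 'bc' -> MATCH
  Position 4: 'ca' -> no
  Position 5: 'aa' -> no
  Position 6: 'aa' -> no
  Position 7: 'aa' -> no
  Position 8: 'ab' -> no
  Position 9: 'ba' -> no
  Position 10: 'ab' -> no
  Position 11: 'bc' -> MATCH
Total matches: 2

2


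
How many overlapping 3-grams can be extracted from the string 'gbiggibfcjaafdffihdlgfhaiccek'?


String 'gbiggibfcjaafdffihdlgfhaiccek' has length L = 29.
Number of overlapping n-grams = L - n + 1
Substituting: 29 - 3 + 1 = 27

27


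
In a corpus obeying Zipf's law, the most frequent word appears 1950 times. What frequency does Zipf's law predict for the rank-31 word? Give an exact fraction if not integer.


Zipf's law: freq(rank) = f1 / rank
f1 = 1950, rank = 31
freq = 1950 / 31
GCD(1950, 31) = 1
Simplified: 1950/31

1950/31


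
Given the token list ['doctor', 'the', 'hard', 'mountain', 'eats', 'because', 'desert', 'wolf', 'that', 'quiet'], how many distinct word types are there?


Listing all tokens and tracking unique types:
  Token 1: 'doctor' -> NEW (unique so far: 1)
  Token 2: 'the' -> NEW (unique so far: 2)
  Token 3: 'hard' -> NEW (unique so far: 3)
  Token 4: 'mountain' -> NEW (unique so far: 4)
  Token 5: 'eats' -> NEW (unique so far: 5)
  Token 6: 'because' -> NEW (unique so far: 6)
  Token 7: 'desert' -> NEW (unique so far: 7)
  Token 8: 'wolf' -> NEW (unique so far: 8)
  Token 9: 'that' -> NEW (unique so far: 9)
  Token 10: 'quiet' -> NEW (unique so far: 10)
Unique types: ('because', 'desert', 'doctor', 'eats', 'hard', 'mountain', 'quiet', 'that', 'the', 'wolf')
Vocabulary size: 10

10


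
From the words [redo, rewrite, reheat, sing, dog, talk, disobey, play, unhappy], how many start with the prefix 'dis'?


Checking each word for prefix 'dis':
  'redo' -> no (count: 0)
  'rewrite' -> no (count: 0)
  'reheat' -> no (count: 0)
  'sing' -> no (count: 0)
  'dog' -> no (count: 0)
  'talk' -> no (count: 0)
  'disobey' -> YES, starts with 'dis' (count: 1)
  'play' -> no (count: 1)
  'unhappy' -> no (count: 1)
Total with prefix 'dis': 1

1


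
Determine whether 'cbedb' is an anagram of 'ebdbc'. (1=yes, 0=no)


Sort characters of 'cbedb': 'bbcde'
Sort characters of 'ebdbc': 'bbcde'
Sorted forms match -> they ARE anagrams
Result: 1

1


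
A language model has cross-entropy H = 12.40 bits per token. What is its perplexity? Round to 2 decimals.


Perplexity formula: PP = 2^H
H = 12.40
PP = 2^12.40
Decompose: 2^12.40 = 2^12 * 2^0.40
2^12 = 4096, 2^0.40 ~ 1.3195079
PP ~ 4096 * 1.3195079 = 5404.7043584
Rounded to 2 decimals: 5404.70

5404.70


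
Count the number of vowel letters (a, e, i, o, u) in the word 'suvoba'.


Scanning each character of 'suvoba':
  Position 1: 's' -> consonant (running count: 0)
  Position 2: 'u' -> vowel (running count: 1)
  Position 3: 'v' -> consonant (running count: 1)
  Position 4: 'o' -> vowel (running count: 2)
  Position 5: 'b' -> consonant (running count: 2)
  Position 6: 'a' -> vowel (running count: 3)
Total vowels: 3

3


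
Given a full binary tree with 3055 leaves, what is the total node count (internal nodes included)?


Leaf nodes (terminals): 3055
Internal nodes = n - 1 = 3055 - 1 = 3054
Total = leaves + internal = 3055 + 3054 = 6109

6109


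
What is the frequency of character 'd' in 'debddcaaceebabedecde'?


Scanning 'debddcaaceebabedecde' for 'd':
  Position 0: 'd' -> MATCH (count: 1)
  Position 3: 'd' -> MATCH (count: 2)
  Position 4: 'd' -> MATCH (count: 3)
  Position 15: 'd' -> MATCH (count: 4)
  Position 18: 'd' -> MATCH (count: 5)
Total occurrences of 'd': 5

5


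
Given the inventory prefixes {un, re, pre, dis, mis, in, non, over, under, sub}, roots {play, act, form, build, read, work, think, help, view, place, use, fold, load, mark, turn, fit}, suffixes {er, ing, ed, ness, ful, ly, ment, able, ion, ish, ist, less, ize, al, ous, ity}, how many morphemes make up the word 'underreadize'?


Segmenting 'underreadize' against the inventory:
  'under' -> prefix (morpheme 1)
  'read' -> root (morpheme 2)
  'ize' -> suffix (morpheme 3)
Total morphemes: 3

3


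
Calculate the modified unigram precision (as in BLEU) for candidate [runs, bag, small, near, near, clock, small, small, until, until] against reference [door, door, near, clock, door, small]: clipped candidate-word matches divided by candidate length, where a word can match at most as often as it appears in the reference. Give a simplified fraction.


Reference word counts: {'clock': 1, 'door': 3, 'near': 1, 'small': 1}
Checking each candidate word (with clipping):
  'runs' -> not in reference -> no match (matches: 0)
  'bag' -> not in reference -> no match (matches: 0)
  'small' -> in reference (ref count 1, used 1/1) -> match (matches: 1)
  'near' -> in reference (ref count 1, used 1/1) -> match (matches: 2)
  'near' -> ref count 1 already used up (1/1) -> clipped, no match (matches: 2)
  'clock' -> in reference (ref count 1, used 1/1) -> match (matches: 3)
  'small' -> ref count 1 already used up (1/1) -> clipped, no match (matches: 3)
  'small' -> ref count 1 already used up (1/1) -> clipped, no match (matches: 3)
  'until' -> not in reference -> no match (matches: 3)
  'until' -> not in reference -> no match (matches: 3)
Clipped matches: 3, Candidate length: 10
Precision = 3/10

3/10


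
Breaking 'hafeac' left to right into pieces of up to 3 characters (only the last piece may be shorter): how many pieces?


'hafeac' has 6 characters.
Chunking with max size 3:
  Chunk 1: 'haf' (positions 0-2)
  Chunk 2: 'eac' (positions 3-5)
Total chunks: ceil(6 / 3) = 2

2


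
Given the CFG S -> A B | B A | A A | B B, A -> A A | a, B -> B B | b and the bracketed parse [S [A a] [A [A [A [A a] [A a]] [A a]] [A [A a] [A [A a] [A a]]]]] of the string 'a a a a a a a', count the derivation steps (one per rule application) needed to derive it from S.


Every bracketed nonterminal node [X ...] in the tree is produced by exactly one rule application.
Reading the tree off as a leftmost derivation:
  Step 1: S  =>  A A   (applied S -> A A)
  Step 2: A A  =>  a A   (applied A -> a)
  Step 3: a A  =>  a A A   (applied A -> A A)
  Step 4: a A A  =>  a A A A   (applied A -> A A)
  Step 5: a A A A  =>  a A A A A   (applied A -> A A)
  Step 6: a A A A A  =>  a a A A A   (applied A -> a)
  Step 7: a a A A A  =>  a a a A A   (applied A -> a)
  Step 8: a a a A A  =>  a a a a A   (applied A -> a)
  Step 9: a a a a A  =>  a a a a A A   (applied A -> A A)
  Step 10: a a a a A A  =>  a a a a a A   (applied A -> a)
  Step 11: a a a a a A  =>  a a a a a A A   (applied A -> A A)
  Step 12: a a a a a A A  =>  a a a a a a A   (applied A -> a)
  Step 13: a a a a a a A  =>  a a a a a a a   (applied A -> a)
Final yield: a a a a a a a
Total rewrite steps: 13

13


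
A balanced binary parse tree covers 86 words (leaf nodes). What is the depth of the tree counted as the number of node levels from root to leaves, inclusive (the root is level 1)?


In a balanced binary tree with n leaves the deepest leaf is ceil(log2(n)) edges below the root,
so counting node levels inclusive of root and leaves gives ceil(log2(n)) + 1 levels.
log2(86) = 6.4263
ceil(6.4263) = 7
levels = 7 + 1 = 8

8


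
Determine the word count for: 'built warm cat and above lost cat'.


Counting words by splitting on spaces:
  Word 1: 'built'
  Word 2: 'warm'
  Word 3: 'cat'
  Word 4: 'and'
  Word 5: 'above'
  Word 6: 'lost'
  Word 7: 'cat'
Total words: 7

7


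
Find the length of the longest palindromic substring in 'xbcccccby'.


Scanning 'xbcccccby' for palindromic substrings.
Substring at positions 1-7: 'bcccccb'.
Check: reverse('bcccccb') = 'bcccccb' -> palindrome confirmed.
Neighbouring characters ('x' / 'y') break symmetry, so it cannot extend further.
No longer palindromic substring exists; longest length = 7

7


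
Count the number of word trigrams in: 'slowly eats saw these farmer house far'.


Word trigrams from [7] words:
  Trigram 1: (slowly eats saw)
  Trigram 2: (eats saw these)
  Trigram 3: (saw these farmer)
  Trigram 4: (these farmer house)
  Trigram 5: (farmer house far)
Total word trigrams: 7 - 2 = 5

5


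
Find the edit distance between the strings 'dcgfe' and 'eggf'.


Building DP table for s1='dcgfe' (len 5) and s2='eggf' (len 4):
       e  g  g  f
    0  1  2  3  4
  d 1  1  2  3  4
  c 2  2  2  3  4
  g 3  3  2  2  3
  f 4  4  3  3  2
  e 5  4  4  4  3
Edit distance = dp[5][4] = 3

3


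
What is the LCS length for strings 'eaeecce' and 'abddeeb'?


DP table for LCS of 'eaeecce' and 'abddeeb':
       a  b  d  d  e  e  b
    0  0  0  0  0  0  0  0
  e 0  0  0  0  0  1  1  1
  a 0  1  1  1  1  1  1  1
  e 0  1  1  1  1  2  2  2
  e 0  1  1  1  1  2  3  3
  c 0  1  1  1  1  2  3  3
  c 0  1  1  1  1  2  3  3
  e 0  1  1  1  1  2  3  3
LCS: 'aee'
LCS length = 3

3


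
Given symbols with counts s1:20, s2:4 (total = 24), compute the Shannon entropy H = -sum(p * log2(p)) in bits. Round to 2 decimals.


Computing entropy H = -sum(p_i * log2(p_i)):
  s1: p = 20/24 = 0.8333, -p*log2(p) = 0.2192
  s2: p = 4/24 = 0.1667, -p*log2(p) = 0.4308
H = sum of terms = 0.6500
Rounded to 2 decimals: 0.65

0.65


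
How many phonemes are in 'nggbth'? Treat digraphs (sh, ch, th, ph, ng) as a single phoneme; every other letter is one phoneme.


Parsing 'nggbth' greedily, digraphs first:
  'ng' -> digraph (1 consonant phoneme) (phonemes so far: 1)
  'g' -> consonant phoneme (phonemes so far: 2)
  'b' -> consonant phoneme (phonemes so far: 3)
  'th' -> digraph (1 consonant phoneme) (phonemes so far: 4)
Total phonemes: 4

4


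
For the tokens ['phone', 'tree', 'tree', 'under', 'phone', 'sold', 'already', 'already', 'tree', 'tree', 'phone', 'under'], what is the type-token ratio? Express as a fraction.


Tokens: 12
Unique types: ('already', 'phone', 'sold', 'tree', 'under') = 5
TTR = 5/12
Already in lowest terms.

5/12


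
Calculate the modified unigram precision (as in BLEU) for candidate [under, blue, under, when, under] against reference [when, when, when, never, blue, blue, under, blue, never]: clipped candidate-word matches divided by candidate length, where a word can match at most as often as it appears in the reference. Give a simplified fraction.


Reference word counts: {'blue': 3, 'never': 2, 'under': 1, 'when': 3}
Checking each candidate word (with clipping):
  'under' -> in reference (ref count 1, used 1/1) -> match (matches: 1)
  'blue' -> in reference (ref count 3, used 1/3) -> match (matches: 2)
  'under' -> ref count 1 already used up (1/1) -> clipped, no match (matches: 2)
  'when' -> in reference (ref count 3, used 1/3) -> match (matches: 3)
  'under' -> ref count 1 already used up (1/1) -> clipped, no match (matches: 3)
Clipped matches: 3, Candidate length: 5
Precision = 3/5

3/5


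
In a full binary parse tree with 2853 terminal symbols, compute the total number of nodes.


Leaf nodes (terminals): 2853
Internal nodes = n - 1 = 2853 - 1 = 2852
Total = leaves + internal = 2853 + 2852 = 5705

5705


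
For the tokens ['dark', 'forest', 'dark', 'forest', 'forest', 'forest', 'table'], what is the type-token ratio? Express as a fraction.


Tokens: 7
Unique types: ('dark', 'forest', 'table') = 3
TTR = 3/7
Already in lowest terms.

3/7


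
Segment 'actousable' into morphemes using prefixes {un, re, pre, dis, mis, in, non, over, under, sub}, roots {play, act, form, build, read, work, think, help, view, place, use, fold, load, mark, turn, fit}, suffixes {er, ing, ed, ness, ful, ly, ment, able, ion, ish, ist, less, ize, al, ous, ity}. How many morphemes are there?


Segmenting 'actousable' against the inventory:
  'act' -> root (morpheme 1)
  'ous' -> suffix (morpheme 2)
  'able' -> suffix (morpheme 3)
Total morphemes: 3

3


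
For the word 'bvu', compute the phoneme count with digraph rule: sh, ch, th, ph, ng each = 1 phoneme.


Parsing 'bvu' greedily, digraphs first:
  'b' -> consonant phoneme (phonemes so far: 1)
  'v' -> consonant phoneme (phonemes so far: 2)
  'u' -> vowel phoneme (phonemes so far: 3)
Total phonemes: 3

3


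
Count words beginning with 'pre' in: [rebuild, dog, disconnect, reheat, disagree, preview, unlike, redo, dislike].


Checking each word for prefix 'pre':
  'rebuild' -> no (count: 0)
  'dog' -> no (count: 0)
  'disconnect' -> no (count: 0)
  'reheat' -> no (count: 0)
  'disagree' -> no (count: 0)
  'preview' -> YES, starts with 'pre' (count: 1)
  'unlike' -> no (count: 1)
  'redo' -> no (count: 1)
  'dislike' -> no (count: 1)
Total with prefix 'pre': 1

1


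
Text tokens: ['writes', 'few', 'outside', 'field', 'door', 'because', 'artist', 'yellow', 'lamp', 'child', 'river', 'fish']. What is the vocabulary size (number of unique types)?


Listing all tokens and tracking unique types:
  Token 1: 'writes' -> NEW (unique so far: 1)
  Token 2: 'few' -> NEW (unique so far: 2)
  Token 3: 'outside' -> NEW (unique so far: 3)
  Token 4: 'field' -> NEW (unique so far: 4)
  Token 5: 'door' -> NEW (unique so far: 5)
  Token 6: 'because' -> NEW (unique so far: 6)
  Token 7: 'artist' -> NEW (unique so far: 7)
  Token 8: 'yellow' -> NEW (unique so far: 8)
  Token 9: 'lamp' -> NEW (unique so far: 9)
  Token 10: 'child' -> NEW (unique so far: 10)
  Token 11: 'river' -> NEW (unique so far: 11)
  Token 12: 'fish' -> NEW (unique so far: 12)
Unique types: ('artist', 'because', 'child', 'door', 'few', 'field', 'fish', 'lamp', 'outside', 'river', 'writes', 'yellow')
Vocabulary size: 12

12


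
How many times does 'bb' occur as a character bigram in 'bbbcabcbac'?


Scanning 'bbbcabcbac' for bigram 'bb':
  Position 0: 'bb' -> MATCH
  Position 1: 'bb' -> MATCH
  Position 2: 'bc' -> no
  Position 3: 'ca' -> no
  Position 4: 'ab' -> no
  Position 5: 'bc' -> no
  Position 6: 'cb' -> no
  Position 7: 'ba' -> no
  Position 8: 'ac' -> no
Total matches: 2

2


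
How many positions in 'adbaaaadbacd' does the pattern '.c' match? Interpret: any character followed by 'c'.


Pattern: .c means any character followed by 'c'.
Scanning 'adbaaaadbacd' position-by-position:
  Pos 0: window 'ad' -> no
  Pos 1: window 'db' -> no
  Pos 2: window 'ba' -> no
  Pos 3: window 'aa' -> no
  Pos 4: window 'aa' -> no
  Pos 5: window 'aa' -> no
  Pos 6: window 'ad' -> no
  Pos 7: window 'db' -> no
  Pos 8: window 'ba' -> no
  Pos 9: window 'ac' -> MATCH
  Pos 10: window 'cd' -> no
  Pos 11: window 'd' -> no
Total matches: 1

1


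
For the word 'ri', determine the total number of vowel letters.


Scanning each character of 'ri':
  Position 1: 'r' -> consonant (running count: 0)
  Position 2: 'i' -> vowel (running count: 1)
Total vowels: 1

1


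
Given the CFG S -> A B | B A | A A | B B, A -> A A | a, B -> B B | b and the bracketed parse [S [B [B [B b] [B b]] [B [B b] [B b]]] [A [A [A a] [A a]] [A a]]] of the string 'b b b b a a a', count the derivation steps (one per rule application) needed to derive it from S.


Every bracketed nonterminal node [X ...] in the tree is produced by exactly one rule application.
Reading the tree off as a leftmost derivation:
  Step 1: S  =>  B A   (applied S -> B A)
  Step 2: B A  =>  B B A   (applied B -> B B)
  Step 3: B B A  =>  B B B A   (applied B -> B B)
  Step 4: B B B A  =>  b B B A   (applied B -> b)
  Step 5: b B B A  =>  b b B A   (applied B -> b)
  Step 6: b b B A  =>  b b B B A   (applied B -> B B)
  Step 7: b b B B A  =>  b b b B A   (applied B -> b)
  Step 8: b b b B A  =>  b b b b A   (applied B -> b)
  Step 9: b b b b A  =>  b b b b A A   (applied A -> A A)
  Step 10: b b b b A A  =>  b b b b A A A   (applied A -> A A)
  Step 11: b b b b A A A  =>  b b b b a A A   (applied A -> a)
  Step 12: b b b b a A A  =>  b b b b a a A   (applied A -> a)
  Step 13: b b b b a a A  =>  b b b b a a a   (applied A -> a)
Final yield: b b b b a a a
Total rewrite steps: 13

13


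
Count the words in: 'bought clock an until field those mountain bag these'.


Counting words by splitting on spaces:
  Word 1: 'bought'
  Word 2: 'clock'
  Word 3: 'an'
  Word 4: 'until'
  Word 5: 'field'
  Word 6: 'those'
  Word 7: 'mountain'
  Word 8: 'bag'
  Word 9: 'these'
Total words: 9

9


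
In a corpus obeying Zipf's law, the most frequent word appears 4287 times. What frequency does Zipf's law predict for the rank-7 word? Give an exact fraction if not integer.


Zipf's law: freq(rank) = f1 / rank
f1 = 4287, rank = 7
freq = 4287 / 7
GCD(4287, 7) = 1
Simplified: 4287/7

4287/7


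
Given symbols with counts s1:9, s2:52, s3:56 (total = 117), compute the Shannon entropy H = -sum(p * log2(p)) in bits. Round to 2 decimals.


Computing entropy H = -sum(p_i * log2(p_i)):
  s1: p = 9/117 = 0.0769, -p*log2(p) = 0.2846
  s2: p = 52/117 = 0.4444, -p*log2(p) = 0.5200
  s3: p = 56/117 = 0.4786, -p*log2(p) = 0.5088
H = sum of terms = 1.3134
Rounded to 2 decimals: 1.31

1.31


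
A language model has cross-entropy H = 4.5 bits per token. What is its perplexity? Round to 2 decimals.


Perplexity formula: PP = 2^H
H = 4.5
PP = 2^4.5
Decompose: 2^4.5 = 2^4 * 2^0.5 = 2^4 * sqrt(2)
2^4 = 16, sqrt(2) ~ 1.4142136
PP ~ 16 * 1.4142136 = 22.6274176
Rounded to 2 decimals: 22.63

22.63


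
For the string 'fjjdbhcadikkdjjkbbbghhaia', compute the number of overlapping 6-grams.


String 'fjjdbhcadikkdjjkbbbghhaia' has length L = 25.
Number of overlapping n-grams = L - n + 1
Substituting: 25 - 6 + 1 = 20

20


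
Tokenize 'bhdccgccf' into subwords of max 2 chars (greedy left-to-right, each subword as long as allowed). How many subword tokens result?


'bhdccgccf' has 9 characters.
Chunking with max size 2:
  Chunk 1: 'bh' (positions 0-1)
  Chunk 2: 'dc' (positions 2-3)
  Chunk 3: 'cg' (positions 4-5)
  Chunk 4: 'cc' (positions 6-7)
  Chunk 5: 'f' (positions 8-8)
Total chunks: ceil(9 / 2) = 5

5


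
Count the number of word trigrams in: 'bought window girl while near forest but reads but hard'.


Word trigrams from [10] words:
  Trigram 1: (bought window girl)
  Trigram 2: (window girl while)
  Trigram 3: (girl while near)
  Trigram 4: (while near forest)
  Trigram 5: (near forest but)
  Trigram 6: (forest but reads)
  Trigram 7: (but reads but)
  Trigram 8: (reads but hard)
Total word trigrams: 10 - 2 = 8

8


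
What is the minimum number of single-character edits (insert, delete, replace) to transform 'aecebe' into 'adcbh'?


Building DP table for s1='aecebe' (len 6) and s2='adcbh' (len 5):
       a  d  c  b  h
    0  1  2  3  4  5
  a 1  0  1  2  3  4
  e 2  1  1  2  3  4
  c 3  2  2  1  2  3
  e 4  3  3  2  2  3
  b 5  4  4  3  2  3
  e 6  5  5  4  3  3
Edit distance = dp[6][5] = 3

3


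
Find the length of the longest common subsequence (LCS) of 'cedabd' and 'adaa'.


DP table for LCS of 'cedabd' and 'adaa':
       a  d  a  a
    0  0  0  0  0
  c 0  0  0  0  0
  e 0  0  0  0  0
  d 0  0  1  1  1
  a 0  1  1  2  2
  b 0  1  1  2  2
  d 0  1  2  2  2
LCS: 'da'
LCS length = 2

2


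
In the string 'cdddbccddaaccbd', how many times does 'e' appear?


Scanning 'cdddbccddaaccbd' for 'e':
  No matches found.
Total occurrences of 'e': 0

0


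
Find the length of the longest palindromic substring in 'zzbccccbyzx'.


Scanning 'zzbccccbyzx' for palindromic substrings.
Substring at positions 2-7: 'bccccb'.
Check: reverse('bccccb') = 'bccccb' -> palindrome confirmed.
Neighbouring characters ('z' / 'y') break symmetry, so it cannot extend further.
No longer palindromic substring exists; longest length = 6

6


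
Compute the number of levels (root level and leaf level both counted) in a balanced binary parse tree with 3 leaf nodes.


In a balanced binary tree with n leaves the deepest leaf is ceil(log2(n)) edges below the root,
so counting node levels inclusive of root and leaves gives ceil(log2(n)) + 1 levels.
log2(3) = 1.5850
ceil(1.5850) = 2
levels = 2 + 1 = 3

3


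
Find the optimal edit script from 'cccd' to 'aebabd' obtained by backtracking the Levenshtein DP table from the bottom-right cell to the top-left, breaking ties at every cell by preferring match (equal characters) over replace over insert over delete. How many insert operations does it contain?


Edit distance = 5. Backtracking from cell (4, 6) with preference match > replace > insert > delete,
then listing the resulting alignment 'cccd' -> 'aebabd' left to right:
  Step 1: insert 'a' [insertion #1]
  Step 2: insert 'e' [insertion #2]
  Step 3: replace c->b
  Step 4: replace c->a
  Step 5: replace c->b
  Step 6: keep 'd'
Total insertions: 2

2


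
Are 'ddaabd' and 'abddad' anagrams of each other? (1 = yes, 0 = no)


Sort characters of 'ddaabd': 'aabddd'
Sort characters of 'abddad': 'aabddd'
Sorted forms match -> they ARE anagrams
Result: 1

1


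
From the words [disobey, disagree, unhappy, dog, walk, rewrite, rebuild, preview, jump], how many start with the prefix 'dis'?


Checking each word for prefix 'dis':
  'disobey' -> YES, starts with 'dis' (count: 1)
  'disagree' -> YES, starts with 'dis' (count: 2)
  'unhappy' -> no (count: 2)
  'dog' -> no (count: 2)
  'walk' -> no (count: 2)
  'rewrite' -> no (count: 2)
  'rebuild' -> no (count: 2)
  'preview' -> no (count: 2)
  'jump' -> no (count: 2)
Total with prefix 'dis': 2

2


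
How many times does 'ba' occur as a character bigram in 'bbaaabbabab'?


Scanning 'bbaaabbabab' for bigram 'ba':
  Position 0: 'bb' -> no
  Position 1: 'ba' -> MATCH
  Position 2: 'aa' -> no
  Position 3: 'aa' -> no
  Position 4: 'ab' -> no
  Position 5: 'bb' -> no
  Position 6: 'ba' -> MATCH
  Position 7: 'ab' -> no
  Position 8: 'ba' -> MATCH
  Position 9: 'ab' -> no
Total matches: 3

3


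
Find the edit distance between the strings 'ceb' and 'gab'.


Building DP table for s1='ceb' (len 3) and s2='gab' (len 3):
       g  a  b
    0  1  2  3
  c 1  1  2  3
  e 2  2  2  3
  b 3  3  3  2
Edit distance = dp[3][3] = 2

2


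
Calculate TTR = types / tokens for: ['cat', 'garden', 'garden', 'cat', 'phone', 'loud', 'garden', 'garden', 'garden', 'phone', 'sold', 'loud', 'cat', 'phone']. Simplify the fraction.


Tokens: 14
Unique types: ('cat', 'garden', 'loud', 'phone', 'sold') = 5
TTR = 5/14
Already in lowest terms.

5/14


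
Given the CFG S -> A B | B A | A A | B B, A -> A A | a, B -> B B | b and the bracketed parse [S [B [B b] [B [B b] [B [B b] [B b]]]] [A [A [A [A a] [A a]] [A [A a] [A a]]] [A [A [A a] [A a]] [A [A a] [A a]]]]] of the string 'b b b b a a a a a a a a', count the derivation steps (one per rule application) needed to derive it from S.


Every bracketed nonterminal node [X ...] in the tree is produced by exactly one rule application.
Reading the tree off as a leftmost derivation:
  Step 1: S  =>  B A   (applied S -> B A)
  Step 2: B A  =>  B B A   (applied B -> B B)
  Step 3: B B A  =>  b B A   (applied B -> b)
  Step 4: b B A  =>  b B B A   (applied B -> B B)
  Step 5: b B B A  =>  b b B A   (applied B -> b)
  Step 6: b b B A  =>  b b B B A   (applied B -> B B)
  Step 7: b b B B A  =>  b b b B A   (applied B -> b)
  Step 8: b b b B A  =>  b b b b A   (applied B -> b)
  Step 9: b b b b A  =>  b b b b A A   (applied A -> A A)
  Step 10: b b b b A A  =>  b b b b A A A   (applied A -> A A)
  Step 11: b b b b A A A  =>  b b b b A A A A   (applied A -> A A)
  Step 12: b b b b A A A A  =>  b b b b a A A A   (applied A -> a)
  Step 13: b b b b a A A A  =>  b b b b a a A A   (applied A -> a)
  Step 14: b b b b a a A A  =>  b b b b a a A A A   (applied A -> A A)
  Step 15: b b b b a a A A A  =>  b b b b a a a A A   (applied A -> a)
  Step 16: b b b b a a a A A  =>  b b b b a a a a A   (applied A -> a)
  Step 17: b b b b a a a a A  =>  b b b b a a a a A A   (applied A -> A A)
  Step 18: b b b b a a a a A A  =>  b b b b a a a a A A A   (applied A -> A A)
  Step 19: b b b b a a a a A A A  =>  b b b b a a a a a A A   (applied A -> a)
  Step 20: b b b b a a a a a A A  =>  b b b b a a a a a a A   (applied A -> a)
  Step 21: b b b b a a a a a a A  =>  b b b b a a a a a a A A   (applied A -> A A)
  Step 22: b b b b a a a a a a A A  =>  b b b b a a a a a a a A   (applied A -> a)
  Step 23: b b b b a a a a a a a A  =>  b b b b a a a a a a a a   (applied A -> a)
Final yield: b b b b a a a a a a a a
Total rewrite steps: 23

23


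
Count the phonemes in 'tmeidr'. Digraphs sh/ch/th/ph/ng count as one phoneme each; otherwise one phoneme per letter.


Parsing 'tmeidr' greedily, digraphs first:
  't' -> consonant phoneme (phonemes so far: 1)
  'm' -> consonant phoneme (phonemes so far: 2)
  'e' -> vowel phoneme (phonemes so far: 3)
  'i' -> vowel phoneme (phonemes so far: 4)
  'd' -> consonant phoneme (phonemes so far: 5)
  'r' -> consonant phoneme (phonemes so far: 6)
Total phonemes: 6

6


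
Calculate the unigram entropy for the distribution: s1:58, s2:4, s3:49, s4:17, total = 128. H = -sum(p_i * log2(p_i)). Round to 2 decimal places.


Computing entropy H = -sum(p_i * log2(p_i)):
  s1: p = 58/128 = 0.4531, -p*log2(p) = 0.5175
  s2: p = 4/128 = 0.0312, -p*log2(p) = 0.1562
  s3: p = 49/128 = 0.3828, -p*log2(p) = 0.5303
  s4: p = 17/128 = 0.1328, -p*log2(p) = 0.3868
H = sum of terms = 1.5908
Rounded to 2 decimals: 1.59

1.59


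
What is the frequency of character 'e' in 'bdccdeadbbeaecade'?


Scanning 'bdccdeadbbeaecade' for 'e':
  Position 5: 'e' -> MATCH (count: 1)
  Position 10: 'e' -> MATCH (count: 2)
  Position 12: 'e' -> MATCH (count: 3)
  Position 16: 'e' -> MATCH (count: 4)
Total occurrences of 'e': 4

4


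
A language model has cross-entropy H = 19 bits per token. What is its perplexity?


Perplexity formula: PP = 2^H
H = 19
PP = 2^19
PP = 2^19 = 524288

524288


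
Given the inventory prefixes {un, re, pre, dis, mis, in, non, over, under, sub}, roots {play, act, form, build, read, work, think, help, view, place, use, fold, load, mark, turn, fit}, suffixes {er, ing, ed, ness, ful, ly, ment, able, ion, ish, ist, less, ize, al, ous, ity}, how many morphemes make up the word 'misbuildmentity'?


Segmenting 'misbuildmentity' against the inventory:
  'mis' -> prefix (morpheme 1)
  'build' -> root (morpheme 2)
  'ment' -> suffix (morpheme 3)
  'ity' -> suffix (morpheme 4)
Total morphemes: 4

4


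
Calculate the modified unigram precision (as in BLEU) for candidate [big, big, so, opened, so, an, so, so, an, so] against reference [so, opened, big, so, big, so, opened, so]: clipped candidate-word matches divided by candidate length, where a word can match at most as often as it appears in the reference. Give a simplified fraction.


Reference word counts: {'big': 2, 'opened': 2, 'so': 4}
Checking each candidate word (with clipping):
  'big' -> in reference (ref count 2, used 1/2) -> match (matches: 1)
  'big' -> in reference (ref count 2, used 2/2) -> match (matches: 2)
  'so' -> in reference (ref count 4, used 1/4) -> match (matches: 3)
  'opened' -> in reference (ref count 2, used 1/2) -> match (matches: 4)
  'so' -> in reference (ref count 4, used 2/4) -> match (matches: 5)
  'an' -> not in reference -> no match (matches: 5)
  'so' -> in reference (ref count 4, used 3/4) -> match (matches: 6)
  'so' -> in reference (ref count 4, used 4/4) -> match (matches: 7)
  'an' -> not in reference -> no match (matches: 7)
  'so' -> ref count 4 already used up (4/4) -> clipped, no match (matches: 7)
Clipped matches: 7, Candidate length: 10
Precision = 7/10

7/10


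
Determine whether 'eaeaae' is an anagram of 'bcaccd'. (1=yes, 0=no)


Sort characters of 'eaeaae': 'aaaeee'
Sort characters of 'bcaccd': 'abcccd'
Sorted forms differ -> they are NOT anagrams
Result: 0

0


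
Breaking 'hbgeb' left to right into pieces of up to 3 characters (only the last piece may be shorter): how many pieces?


'hbgeb' has 5 characters.
Chunking with max size 3:
  Chunk 1: 'hbg' (positions 0-2)
  Chunk 2: 'eb' (positions 3-4)
Total chunks: ceil(5 / 3) = 2

2


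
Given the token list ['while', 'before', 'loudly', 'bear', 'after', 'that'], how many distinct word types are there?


Listing all tokens and tracking unique types:
  Token 1: 'while' -> NEW (unique so far: 1)
  Token 2: 'before' -> NEW (unique so far: 2)
  Token 3: 'loudly' -> NEW (unique so far: 3)
  Token 4: 'bear' -> NEW (unique so far: 4)
  Token 5: 'after' -> NEW (unique so far: 5)
  Token 6: 'that' -> NEW (unique so far: 6)
Unique types: ('after', 'bear', 'before', 'loudly', 'that', 'while')
Vocabulary size: 6

6


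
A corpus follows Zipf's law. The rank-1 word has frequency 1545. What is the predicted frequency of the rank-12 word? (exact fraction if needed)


Zipf's law: freq(rank) = f1 / rank
f1 = 1545, rank = 12
freq = 1545 / 12
GCD(1545, 12) = 3
Simplified: 515/4

515/4


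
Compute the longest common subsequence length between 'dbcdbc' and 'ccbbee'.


DP table for LCS of 'dbcdbc' and 'ccbbee':
       c  c  b  b  e  e
    0  0  0  0  0  0  0
  d 0  0  0  0  0  0  0
  b 0  0  0  1  1  1  1
  c 0  1  1  1  1  1  1
  d 0  1  1  1  1  1  1
  b 0  1  1  2  2  2  2
  c 0  1  2  2  2  2  2
LCS: 'bb'
LCS length = 2

2


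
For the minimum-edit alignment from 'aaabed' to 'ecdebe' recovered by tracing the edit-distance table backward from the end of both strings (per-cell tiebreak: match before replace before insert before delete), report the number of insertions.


Edit distance = 5. Backtracking from cell (6, 6) with preference match > replace > insert > delete,
then listing the resulting alignment 'aaabed' -> 'ecdebe' left to right:
  Step 1: insert 'e' [insertion #1]
  Step 2: replace a->c
  Step 3: replace a->d
  Step 4: replace a->e
  Step 5: keep 'b'
  Step 6: keep 'e'
  Step 7: delete 'd'
Total insertions: 1

1


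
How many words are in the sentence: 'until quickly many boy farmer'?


Counting words by splitting on spaces:
  Word 1: 'until'
  Word 2: 'quickly'
  Word 3: 'many'
  Word 4: 'boy'
  Word 5: 'farmer'
Total words: 5

5


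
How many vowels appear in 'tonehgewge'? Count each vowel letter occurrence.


Scanning each character of 'tonehgewge':
  Position 1: 't' -> consonant (running count: 0)
  Position 2: 'o' -> vowel (running count: 1)
  Position 3: 'n' -> consonant (running count: 1)
  Position 4: 'e' -> vowel (running count: 2)
  Position 5: 'h' -> consonant (running count: 2)
  Position 6: 'g' -> consonant (running count: 2)
  Position 7: 'e' -> vowel (running count: 3)
  Position 8: 'w' -> consonant (running count: 3)
  Position 9: 'g' -> consonant (running count: 3)
  Position 10: 'e' -> vowel (running count: 4)
Total vowels: 4

4


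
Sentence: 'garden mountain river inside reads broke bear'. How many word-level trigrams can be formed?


Word trigrams from [7] words:
  Trigram 1: (garden mountain river)
  Trigram 2: (mountain river inside)
  Trigram 3: (river inside reads)
  Trigram 4: (inside reads broke)
  Trigram 5: (reads broke bear)
Total word trigrams: 7 - 2 = 5

5


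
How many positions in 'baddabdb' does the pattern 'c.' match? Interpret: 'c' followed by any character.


Pattern: c. means 'c' followed by any character.
Scanning 'baddabdb' position-by-position:
  Pos 0: window 'ba' -> no
  Pos 1: window 'ad' -> no
  Pos 2: window 'dd' -> no
  Pos 3: window 'da' -> no
  Pos 4: window 'ab' -> no
  Pos 5: window 'bd' -> no
  Pos 6: window 'db' -> no
  Pos 7: window 'b' -> no
Total matches: 0

0


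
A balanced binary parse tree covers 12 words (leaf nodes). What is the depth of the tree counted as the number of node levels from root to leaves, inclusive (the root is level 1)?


In a balanced binary tree with n leaves the deepest leaf is ceil(log2(n)) edges below the root,
so counting node levels inclusive of root and leaves gives ceil(log2(n)) + 1 levels.
log2(12) = 3.5850
ceil(3.5850) = 4
levels = 4 + 1 = 5

5


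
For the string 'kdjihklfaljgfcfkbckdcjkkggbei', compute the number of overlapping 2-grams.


String 'kdjihklfaljgfcfkbckdcjkkggbei' has length L = 29.
Number of overlapping n-grams = L - n + 1
Substituting: 29 - 2 + 1 = 28

28


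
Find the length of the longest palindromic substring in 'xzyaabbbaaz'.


Scanning 'xzyaabbbaaz' for palindromic substrings.
Substring at positions 3-9: 'aabbbaa'.
Check: reverse('aabbbaa') = 'aabbbaa' -> palindrome confirmed.
Neighbouring characters ('y' / 'z') break symmetry, so it cannot extend further.
No longer palindromic substring exists; longest length = 7

7


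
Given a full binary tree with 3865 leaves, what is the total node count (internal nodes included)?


Leaf nodes (terminals): 3865
Internal nodes = n - 1 = 3865 - 1 = 3864
Total = leaves + internal = 3865 + 3864 = 7729

7729


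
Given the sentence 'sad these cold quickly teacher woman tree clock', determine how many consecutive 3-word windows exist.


Word trigrams from [8] words:
  Trigram 1: (sad these cold)
  Trigram 2: (these cold quickly)
  Trigram 3: (cold quickly teacher)
  Trigram 4: (quickly teacher woman)
  Trigram 5: (teacher woman tree)
  Trigram 6: (woman tree clock)
Total word trigrams: 8 - 2 = 6

6


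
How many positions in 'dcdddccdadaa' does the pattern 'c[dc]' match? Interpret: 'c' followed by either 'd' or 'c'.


Pattern: c[dc] means 'c' followed by either 'd' or 'c'.
Scanning 'dcdddccdadaa' position-by-position:
  Pos 0: window 'dc' -> no
  Pos 1: window 'cd' -> MATCH
  Pos 2: window 'dd' -> no
  Pos 3: window 'dd' -> no
  Pos 4: window 'dc' -> no
  Pos 5: window 'cc' -> MATCH
  Pos 6: window 'cd' -> MATCH
  Pos 7: window 'da' -> no
  Pos 8: window 'ad' -> no
  Pos 9: window 'da' -> no
  Pos 10: window 'aa' -> no
  Pos 11: window 'a' -> no
Total matches: 3

3


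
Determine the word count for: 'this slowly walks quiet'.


Counting words by splitting on spaces:
  Word 1: 'this'
  Word 2: 'slowly'
  Word 3: 'walks'
  Word 4: 'quiet'
Total words: 4

4


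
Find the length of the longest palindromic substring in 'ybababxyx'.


Scanning 'ybababxyx' for palindromic substrings.
Substring at positions 1-5: 'babab'.
Check: reverse('babab') = 'babab' -> palindrome confirmed.
Neighbouring characters ('y' / 'x') break symmetry, so it cannot extend further.
No longer palindromic substring exists; longest length = 5

5


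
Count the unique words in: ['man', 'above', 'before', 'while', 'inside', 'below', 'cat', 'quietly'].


Listing all tokens and tracking unique types:
  Token 1: 'man' -> NEW (unique so far: 1)
  Token 2: 'above' -> NEW (unique so far: 2)
  Token 3: 'before' -> NEW (unique so far: 3)
  Token 4: 'while' -> NEW (unique so far: 4)
  Token 5: 'inside' -> NEW (unique so far: 5)
  Token 6: 'below' -> NEW (unique so far: 6)
  Token 7: 'cat' -> NEW (unique so far: 7)
  Token 8: 'quietly' -> NEW (unique so far: 8)
Unique types: ('above', 'before', 'below', 'cat', 'inside', 'man', 'quietly', 'while')
Vocabulary size: 8

8


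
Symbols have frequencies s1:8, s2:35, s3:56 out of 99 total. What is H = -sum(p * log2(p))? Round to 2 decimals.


Computing entropy H = -sum(p_i * log2(p_i)):
  s1: p = 8/99 = 0.0808, -p*log2(p) = 0.2933
  s2: p = 35/99 = 0.3535, -p*log2(p) = 0.5303
  s3: p = 56/99 = 0.5657, -p*log2(p) = 0.4650
H = sum of terms = 1.2886
Rounded to 2 decimals: 1.29

1.29


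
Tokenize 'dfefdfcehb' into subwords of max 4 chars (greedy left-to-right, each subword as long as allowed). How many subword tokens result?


'dfefdfcehb' has 10 characters.
Chunking with max size 4:
  Chunk 1: 'dfef' (positions 0-3)
  Chunk 2: 'dfce' (positions 4-7)
  Chunk 3: 'hb' (positions 8-9)
Total chunks: ceil(10 / 4) = 3

3


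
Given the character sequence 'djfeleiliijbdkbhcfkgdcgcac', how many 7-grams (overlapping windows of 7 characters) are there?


String 'djfeleiliijbdkbhcfkgdcgcac' has length L = 26.
Number of overlapping n-grams = L - n + 1
Substituting: 26 - 7 + 1 = 20

20


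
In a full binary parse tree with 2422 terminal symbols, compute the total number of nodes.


Leaf nodes (terminals): 2422
Internal nodes = n - 1 = 2422 - 1 = 2421
Total = leaves + internal = 2422 + 2421 = 4843

4843


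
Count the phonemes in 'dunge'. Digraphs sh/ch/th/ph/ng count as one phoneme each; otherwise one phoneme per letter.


Parsing 'dunge' greedily, digraphs first:
  'd' -> consonant phoneme (phonemes so far: 1)
  'u' -> vowel phoneme (phonemes so far: 2)
  'ng' -> digraph (1 consonant phoneme) (phonemes so far: 3)
  'e' -> vowel phoneme (phonemes so far: 4)
Total phonemes: 4

4


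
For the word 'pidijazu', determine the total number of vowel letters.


Scanning each character of 'pidijazu':
  Position 1: 'p' -> consonant (running count: 0)
  Position 2: 'i' -> vowel (running count: 1)
  Position 3: 'd' -> consonant (running count: 1)
  Position 4: 'i' -> vowel (running count: 2)
  Position 5: 'j' -> consonant (running count: 2)
  Position 6: 'a' -> vowel (running count: 3)
  Position 7: 'z' -> consonant (running count: 3)
  Position 8: 'u' -> vowel (running count: 4)
Total vowels: 4

4


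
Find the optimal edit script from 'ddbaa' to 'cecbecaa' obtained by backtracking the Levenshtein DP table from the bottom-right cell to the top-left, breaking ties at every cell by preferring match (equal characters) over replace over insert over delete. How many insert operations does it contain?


Edit distance = 5. Backtracking from cell (5, 8) with preference match > replace > insert > delete,
then listing the resulting alignment 'ddbaa' -> 'cecbecaa' left to right:
  Step 1: insert 'c' [insertion #1]
  Step 2: replace d->e
  Step 3: replace d->c
  Step 4: keep 'b'
  Step 5: insert 'e' [insertion #2]
  Step 6: insert 'c' [insertion #3]
  Step 7: keep 'a'
  Step 8: keep 'a'
Total insertions: 3

3


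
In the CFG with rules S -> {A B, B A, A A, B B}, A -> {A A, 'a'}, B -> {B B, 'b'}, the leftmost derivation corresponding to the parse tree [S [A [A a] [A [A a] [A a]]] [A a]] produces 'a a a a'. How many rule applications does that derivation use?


Every bracketed nonterminal node [X ...] in the tree is produced by exactly one rule application.
Reading the tree off as a leftmost derivation:
  Step 1: S  =>  A A   (applied S -> A A)
  Step 2: A A  =>  A A A   (applied A -> A A)
  Step 3: A A A  =>  a A A   (applied A -> a)
  Step 4: a A A  =>  a A A A   (applied A -> A A)
  Step 5: a A A A  =>  a a A A   (applied A -> a)
  Step 6: a a A A  =>  a a a A   (applied A -> a)
  Step 7: a a a A  =>  a a a a   (applied A -> a)
Final yield: a a a a
Total rewrite steps: 7

7
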